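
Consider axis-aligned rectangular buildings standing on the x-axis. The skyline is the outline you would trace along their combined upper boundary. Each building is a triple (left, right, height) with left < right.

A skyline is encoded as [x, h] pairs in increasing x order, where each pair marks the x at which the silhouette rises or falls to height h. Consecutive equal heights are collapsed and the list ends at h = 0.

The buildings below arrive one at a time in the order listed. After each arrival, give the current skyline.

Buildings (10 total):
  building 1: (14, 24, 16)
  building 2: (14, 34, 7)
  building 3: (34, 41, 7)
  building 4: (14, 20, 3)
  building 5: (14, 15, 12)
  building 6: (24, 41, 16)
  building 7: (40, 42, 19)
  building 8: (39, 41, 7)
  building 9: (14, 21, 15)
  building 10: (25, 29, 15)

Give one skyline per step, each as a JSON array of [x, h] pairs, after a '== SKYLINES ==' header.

== SKYLINES ==
[[14,16],[24,0]]
[[14,16],[24,7],[34,0]]
[[14,16],[24,7],[41,0]]
[[14,16],[24,7],[41,0]]
[[14,16],[24,7],[41,0]]
[[14,16],[41,0]]
[[14,16],[40,19],[42,0]]
[[14,16],[40,19],[42,0]]
[[14,16],[40,19],[42,0]]
[[14,16],[40,19],[42,0]]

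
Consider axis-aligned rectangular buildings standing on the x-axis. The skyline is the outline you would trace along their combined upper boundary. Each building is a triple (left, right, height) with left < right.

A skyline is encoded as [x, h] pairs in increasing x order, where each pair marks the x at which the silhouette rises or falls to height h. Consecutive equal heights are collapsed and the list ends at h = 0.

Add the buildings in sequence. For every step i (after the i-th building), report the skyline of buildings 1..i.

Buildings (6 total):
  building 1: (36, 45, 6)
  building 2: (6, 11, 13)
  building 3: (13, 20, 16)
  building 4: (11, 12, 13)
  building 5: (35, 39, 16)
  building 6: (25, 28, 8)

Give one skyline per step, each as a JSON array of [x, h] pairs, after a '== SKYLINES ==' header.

== SKYLINES ==
[[36,6],[45,0]]
[[6,13],[11,0],[36,6],[45,0]]
[[6,13],[11,0],[13,16],[20,0],[36,6],[45,0]]
[[6,13],[12,0],[13,16],[20,0],[36,6],[45,0]]
[[6,13],[12,0],[13,16],[20,0],[35,16],[39,6],[45,0]]
[[6,13],[12,0],[13,16],[20,0],[25,8],[28,0],[35,16],[39,6],[45,0]]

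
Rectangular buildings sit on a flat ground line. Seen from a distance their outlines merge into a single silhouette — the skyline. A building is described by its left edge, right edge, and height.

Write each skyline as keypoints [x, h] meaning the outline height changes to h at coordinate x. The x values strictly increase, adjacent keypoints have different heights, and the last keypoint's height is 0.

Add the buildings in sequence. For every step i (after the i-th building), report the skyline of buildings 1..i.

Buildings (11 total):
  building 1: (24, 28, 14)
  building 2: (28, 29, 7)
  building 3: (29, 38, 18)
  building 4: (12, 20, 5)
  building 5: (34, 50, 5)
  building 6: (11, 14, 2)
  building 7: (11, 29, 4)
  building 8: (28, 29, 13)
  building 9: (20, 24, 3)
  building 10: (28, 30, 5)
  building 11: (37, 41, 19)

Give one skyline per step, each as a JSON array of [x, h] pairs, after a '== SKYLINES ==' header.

== SKYLINES ==
[[24,14],[28,0]]
[[24,14],[28,7],[29,0]]
[[24,14],[28,7],[29,18],[38,0]]
[[12,5],[20,0],[24,14],[28,7],[29,18],[38,0]]
[[12,5],[20,0],[24,14],[28,7],[29,18],[38,5],[50,0]]
[[11,2],[12,5],[20,0],[24,14],[28,7],[29,18],[38,5],[50,0]]
[[11,4],[12,5],[20,4],[24,14],[28,7],[29,18],[38,5],[50,0]]
[[11,4],[12,5],[20,4],[24,14],[28,13],[29,18],[38,5],[50,0]]
[[11,4],[12,5],[20,4],[24,14],[28,13],[29,18],[38,5],[50,0]]
[[11,4],[12,5],[20,4],[24,14],[28,13],[29,18],[38,5],[50,0]]
[[11,4],[12,5],[20,4],[24,14],[28,13],[29,18],[37,19],[41,5],[50,0]]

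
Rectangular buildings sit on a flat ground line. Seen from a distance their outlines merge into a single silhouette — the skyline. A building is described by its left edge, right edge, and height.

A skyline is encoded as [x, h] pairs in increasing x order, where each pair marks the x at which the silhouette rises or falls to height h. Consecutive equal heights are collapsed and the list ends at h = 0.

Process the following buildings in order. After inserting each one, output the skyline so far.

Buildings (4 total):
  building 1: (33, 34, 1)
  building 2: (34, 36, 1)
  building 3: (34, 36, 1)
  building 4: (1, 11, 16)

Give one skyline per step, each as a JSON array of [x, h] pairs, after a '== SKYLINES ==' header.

== SKYLINES ==
[[33,1],[34,0]]
[[33,1],[36,0]]
[[33,1],[36,0]]
[[1,16],[11,0],[33,1],[36,0]]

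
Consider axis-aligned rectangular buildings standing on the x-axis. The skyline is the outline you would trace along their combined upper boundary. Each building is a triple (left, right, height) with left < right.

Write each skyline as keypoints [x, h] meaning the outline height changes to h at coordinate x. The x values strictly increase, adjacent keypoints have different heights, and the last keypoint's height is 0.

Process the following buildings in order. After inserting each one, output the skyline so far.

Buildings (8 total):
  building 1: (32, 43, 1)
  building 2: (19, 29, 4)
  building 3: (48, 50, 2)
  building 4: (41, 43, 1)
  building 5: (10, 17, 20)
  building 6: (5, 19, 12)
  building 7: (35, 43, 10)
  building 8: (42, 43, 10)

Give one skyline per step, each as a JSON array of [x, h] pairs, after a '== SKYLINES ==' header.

== SKYLINES ==
[[32,1],[43,0]]
[[19,4],[29,0],[32,1],[43,0]]
[[19,4],[29,0],[32,1],[43,0],[48,2],[50,0]]
[[19,4],[29,0],[32,1],[43,0],[48,2],[50,0]]
[[10,20],[17,0],[19,4],[29,0],[32,1],[43,0],[48,2],[50,0]]
[[5,12],[10,20],[17,12],[19,4],[29,0],[32,1],[43,0],[48,2],[50,0]]
[[5,12],[10,20],[17,12],[19,4],[29,0],[32,1],[35,10],[43,0],[48,2],[50,0]]
[[5,12],[10,20],[17,12],[19,4],[29,0],[32,1],[35,10],[43,0],[48,2],[50,0]]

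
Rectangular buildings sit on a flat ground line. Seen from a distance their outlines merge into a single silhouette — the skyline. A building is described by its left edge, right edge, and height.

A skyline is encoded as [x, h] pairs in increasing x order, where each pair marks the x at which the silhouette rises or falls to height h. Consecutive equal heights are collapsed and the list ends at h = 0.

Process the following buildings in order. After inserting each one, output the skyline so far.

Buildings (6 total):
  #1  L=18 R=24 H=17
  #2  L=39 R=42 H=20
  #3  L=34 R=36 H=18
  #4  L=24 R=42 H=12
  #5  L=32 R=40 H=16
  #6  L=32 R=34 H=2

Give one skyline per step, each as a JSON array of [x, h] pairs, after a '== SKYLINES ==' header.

== SKYLINES ==
[[18,17],[24,0]]
[[18,17],[24,0],[39,20],[42,0]]
[[18,17],[24,0],[34,18],[36,0],[39,20],[42,0]]
[[18,17],[24,12],[34,18],[36,12],[39,20],[42,0]]
[[18,17],[24,12],[32,16],[34,18],[36,16],[39,20],[42,0]]
[[18,17],[24,12],[32,16],[34,18],[36,16],[39,20],[42,0]]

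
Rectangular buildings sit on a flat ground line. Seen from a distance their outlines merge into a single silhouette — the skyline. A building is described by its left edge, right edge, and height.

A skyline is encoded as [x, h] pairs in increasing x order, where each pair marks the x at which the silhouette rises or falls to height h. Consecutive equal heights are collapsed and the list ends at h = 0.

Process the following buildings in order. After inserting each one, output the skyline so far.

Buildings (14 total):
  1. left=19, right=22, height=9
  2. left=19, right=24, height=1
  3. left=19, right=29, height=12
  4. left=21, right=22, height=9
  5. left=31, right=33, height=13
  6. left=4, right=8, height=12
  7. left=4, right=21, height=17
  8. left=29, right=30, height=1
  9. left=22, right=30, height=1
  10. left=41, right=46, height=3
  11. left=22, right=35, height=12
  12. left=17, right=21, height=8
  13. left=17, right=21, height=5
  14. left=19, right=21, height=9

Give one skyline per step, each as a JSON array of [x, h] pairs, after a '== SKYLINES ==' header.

== SKYLINES ==
[[19,9],[22,0]]
[[19,9],[22,1],[24,0]]
[[19,12],[29,0]]
[[19,12],[29,0]]
[[19,12],[29,0],[31,13],[33,0]]
[[4,12],[8,0],[19,12],[29,0],[31,13],[33,0]]
[[4,17],[21,12],[29,0],[31,13],[33,0]]
[[4,17],[21,12],[29,1],[30,0],[31,13],[33,0]]
[[4,17],[21,12],[29,1],[30,0],[31,13],[33,0]]
[[4,17],[21,12],[29,1],[30,0],[31,13],[33,0],[41,3],[46,0]]
[[4,17],[21,12],[31,13],[33,12],[35,0],[41,3],[46,0]]
[[4,17],[21,12],[31,13],[33,12],[35,0],[41,3],[46,0]]
[[4,17],[21,12],[31,13],[33,12],[35,0],[41,3],[46,0]]
[[4,17],[21,12],[31,13],[33,12],[35,0],[41,3],[46,0]]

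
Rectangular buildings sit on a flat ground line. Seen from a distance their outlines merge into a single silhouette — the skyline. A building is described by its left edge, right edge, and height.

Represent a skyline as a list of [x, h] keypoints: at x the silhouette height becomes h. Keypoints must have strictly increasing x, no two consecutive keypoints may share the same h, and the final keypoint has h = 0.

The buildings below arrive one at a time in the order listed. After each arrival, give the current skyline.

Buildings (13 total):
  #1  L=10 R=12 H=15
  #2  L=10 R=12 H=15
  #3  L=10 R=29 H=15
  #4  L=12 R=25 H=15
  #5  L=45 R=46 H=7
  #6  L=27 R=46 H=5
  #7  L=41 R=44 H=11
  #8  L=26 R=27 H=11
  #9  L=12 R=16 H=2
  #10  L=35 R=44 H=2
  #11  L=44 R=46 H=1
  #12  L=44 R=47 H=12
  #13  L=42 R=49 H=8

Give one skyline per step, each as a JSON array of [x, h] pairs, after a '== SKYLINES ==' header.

== SKYLINES ==
[[10,15],[12,0]]
[[10,15],[12,0]]
[[10,15],[29,0]]
[[10,15],[29,0]]
[[10,15],[29,0],[45,7],[46,0]]
[[10,15],[29,5],[45,7],[46,0]]
[[10,15],[29,5],[41,11],[44,5],[45,7],[46,0]]
[[10,15],[29,5],[41,11],[44,5],[45,7],[46,0]]
[[10,15],[29,5],[41,11],[44,5],[45,7],[46,0]]
[[10,15],[29,5],[41,11],[44,5],[45,7],[46,0]]
[[10,15],[29,5],[41,11],[44,5],[45,7],[46,0]]
[[10,15],[29,5],[41,11],[44,12],[47,0]]
[[10,15],[29,5],[41,11],[44,12],[47,8],[49,0]]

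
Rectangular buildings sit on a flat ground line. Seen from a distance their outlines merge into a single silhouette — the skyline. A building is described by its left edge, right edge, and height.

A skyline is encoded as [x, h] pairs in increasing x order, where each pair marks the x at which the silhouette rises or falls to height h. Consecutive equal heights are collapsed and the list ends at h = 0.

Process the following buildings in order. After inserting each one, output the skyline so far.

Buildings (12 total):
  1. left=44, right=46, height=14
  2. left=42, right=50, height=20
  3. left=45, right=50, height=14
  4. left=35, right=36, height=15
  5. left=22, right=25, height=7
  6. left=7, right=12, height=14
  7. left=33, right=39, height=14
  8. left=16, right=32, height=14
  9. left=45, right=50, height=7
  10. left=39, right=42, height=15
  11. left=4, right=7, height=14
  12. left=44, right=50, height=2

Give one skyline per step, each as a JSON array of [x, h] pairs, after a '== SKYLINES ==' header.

== SKYLINES ==
[[44,14],[46,0]]
[[42,20],[50,0]]
[[42,20],[50,0]]
[[35,15],[36,0],[42,20],[50,0]]
[[22,7],[25,0],[35,15],[36,0],[42,20],[50,0]]
[[7,14],[12,0],[22,7],[25,0],[35,15],[36,0],[42,20],[50,0]]
[[7,14],[12,0],[22,7],[25,0],[33,14],[35,15],[36,14],[39,0],[42,20],[50,0]]
[[7,14],[12,0],[16,14],[32,0],[33,14],[35,15],[36,14],[39,0],[42,20],[50,0]]
[[7,14],[12,0],[16,14],[32,0],[33,14],[35,15],[36,14],[39,0],[42,20],[50,0]]
[[7,14],[12,0],[16,14],[32,0],[33,14],[35,15],[36,14],[39,15],[42,20],[50,0]]
[[4,14],[12,0],[16,14],[32,0],[33,14],[35,15],[36,14],[39,15],[42,20],[50,0]]
[[4,14],[12,0],[16,14],[32,0],[33,14],[35,15],[36,14],[39,15],[42,20],[50,0]]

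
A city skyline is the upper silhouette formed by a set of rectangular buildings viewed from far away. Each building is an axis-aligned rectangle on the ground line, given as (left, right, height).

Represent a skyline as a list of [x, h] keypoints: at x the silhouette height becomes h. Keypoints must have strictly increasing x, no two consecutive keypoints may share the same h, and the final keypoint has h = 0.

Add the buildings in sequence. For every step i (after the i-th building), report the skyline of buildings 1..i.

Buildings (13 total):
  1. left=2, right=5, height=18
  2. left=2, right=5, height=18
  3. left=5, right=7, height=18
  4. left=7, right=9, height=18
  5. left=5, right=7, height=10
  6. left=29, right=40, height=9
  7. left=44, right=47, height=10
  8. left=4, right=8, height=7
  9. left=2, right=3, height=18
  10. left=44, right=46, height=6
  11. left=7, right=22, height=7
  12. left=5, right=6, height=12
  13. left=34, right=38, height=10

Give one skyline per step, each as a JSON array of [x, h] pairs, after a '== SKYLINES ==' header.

== SKYLINES ==
[[2,18],[5,0]]
[[2,18],[5,0]]
[[2,18],[7,0]]
[[2,18],[9,0]]
[[2,18],[9,0]]
[[2,18],[9,0],[29,9],[40,0]]
[[2,18],[9,0],[29,9],[40,0],[44,10],[47,0]]
[[2,18],[9,0],[29,9],[40,0],[44,10],[47,0]]
[[2,18],[9,0],[29,9],[40,0],[44,10],[47,0]]
[[2,18],[9,0],[29,9],[40,0],[44,10],[47,0]]
[[2,18],[9,7],[22,0],[29,9],[40,0],[44,10],[47,0]]
[[2,18],[9,7],[22,0],[29,9],[40,0],[44,10],[47,0]]
[[2,18],[9,7],[22,0],[29,9],[34,10],[38,9],[40,0],[44,10],[47,0]]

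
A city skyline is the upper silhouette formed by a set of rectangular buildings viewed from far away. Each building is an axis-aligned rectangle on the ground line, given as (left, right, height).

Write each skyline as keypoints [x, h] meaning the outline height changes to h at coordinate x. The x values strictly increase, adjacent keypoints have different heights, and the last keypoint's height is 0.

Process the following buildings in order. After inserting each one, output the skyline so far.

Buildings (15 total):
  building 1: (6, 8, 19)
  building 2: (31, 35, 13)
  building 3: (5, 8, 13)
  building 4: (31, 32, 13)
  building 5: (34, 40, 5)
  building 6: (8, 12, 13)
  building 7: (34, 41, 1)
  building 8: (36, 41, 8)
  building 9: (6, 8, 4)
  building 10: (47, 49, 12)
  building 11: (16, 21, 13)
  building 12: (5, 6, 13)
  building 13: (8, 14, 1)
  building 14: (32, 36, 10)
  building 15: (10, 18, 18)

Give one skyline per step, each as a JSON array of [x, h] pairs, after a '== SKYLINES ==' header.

== SKYLINES ==
[[6,19],[8,0]]
[[6,19],[8,0],[31,13],[35,0]]
[[5,13],[6,19],[8,0],[31,13],[35,0]]
[[5,13],[6,19],[8,0],[31,13],[35,0]]
[[5,13],[6,19],[8,0],[31,13],[35,5],[40,0]]
[[5,13],[6,19],[8,13],[12,0],[31,13],[35,5],[40,0]]
[[5,13],[6,19],[8,13],[12,0],[31,13],[35,5],[40,1],[41,0]]
[[5,13],[6,19],[8,13],[12,0],[31,13],[35,5],[36,8],[41,0]]
[[5,13],[6,19],[8,13],[12,0],[31,13],[35,5],[36,8],[41,0]]
[[5,13],[6,19],[8,13],[12,0],[31,13],[35,5],[36,8],[41,0],[47,12],[49,0]]
[[5,13],[6,19],[8,13],[12,0],[16,13],[21,0],[31,13],[35,5],[36,8],[41,0],[47,12],[49,0]]
[[5,13],[6,19],[8,13],[12,0],[16,13],[21,0],[31,13],[35,5],[36,8],[41,0],[47,12],[49,0]]
[[5,13],[6,19],[8,13],[12,1],[14,0],[16,13],[21,0],[31,13],[35,5],[36,8],[41,0],[47,12],[49,0]]
[[5,13],[6,19],[8,13],[12,1],[14,0],[16,13],[21,0],[31,13],[35,10],[36,8],[41,0],[47,12],[49,0]]
[[5,13],[6,19],[8,13],[10,18],[18,13],[21,0],[31,13],[35,10],[36,8],[41,0],[47,12],[49,0]]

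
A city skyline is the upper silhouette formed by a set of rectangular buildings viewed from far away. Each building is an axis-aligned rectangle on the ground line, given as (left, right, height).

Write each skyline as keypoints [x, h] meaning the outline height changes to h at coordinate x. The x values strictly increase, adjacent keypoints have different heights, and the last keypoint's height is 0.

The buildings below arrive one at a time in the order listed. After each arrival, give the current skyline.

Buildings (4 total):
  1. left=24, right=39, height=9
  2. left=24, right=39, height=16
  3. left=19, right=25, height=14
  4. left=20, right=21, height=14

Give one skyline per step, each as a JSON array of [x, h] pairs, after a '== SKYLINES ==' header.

== SKYLINES ==
[[24,9],[39,0]]
[[24,16],[39,0]]
[[19,14],[24,16],[39,0]]
[[19,14],[24,16],[39,0]]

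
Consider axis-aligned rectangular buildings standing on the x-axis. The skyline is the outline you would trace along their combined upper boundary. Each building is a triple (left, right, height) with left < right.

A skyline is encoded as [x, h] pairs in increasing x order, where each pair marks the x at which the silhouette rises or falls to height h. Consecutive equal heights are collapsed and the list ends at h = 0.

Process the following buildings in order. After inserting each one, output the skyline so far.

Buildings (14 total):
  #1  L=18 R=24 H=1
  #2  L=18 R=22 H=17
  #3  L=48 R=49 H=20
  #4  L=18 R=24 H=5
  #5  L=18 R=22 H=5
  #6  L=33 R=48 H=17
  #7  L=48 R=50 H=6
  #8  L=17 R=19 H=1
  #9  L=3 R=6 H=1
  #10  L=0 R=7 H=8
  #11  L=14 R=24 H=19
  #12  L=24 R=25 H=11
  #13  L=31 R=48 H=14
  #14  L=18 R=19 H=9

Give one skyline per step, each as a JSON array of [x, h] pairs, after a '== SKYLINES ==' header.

== SKYLINES ==
[[18,1],[24,0]]
[[18,17],[22,1],[24,0]]
[[18,17],[22,1],[24,0],[48,20],[49,0]]
[[18,17],[22,5],[24,0],[48,20],[49,0]]
[[18,17],[22,5],[24,0],[48,20],[49,0]]
[[18,17],[22,5],[24,0],[33,17],[48,20],[49,0]]
[[18,17],[22,5],[24,0],[33,17],[48,20],[49,6],[50,0]]
[[17,1],[18,17],[22,5],[24,0],[33,17],[48,20],[49,6],[50,0]]
[[3,1],[6,0],[17,1],[18,17],[22,5],[24,0],[33,17],[48,20],[49,6],[50,0]]
[[0,8],[7,0],[17,1],[18,17],[22,5],[24,0],[33,17],[48,20],[49,6],[50,0]]
[[0,8],[7,0],[14,19],[24,0],[33,17],[48,20],[49,6],[50,0]]
[[0,8],[7,0],[14,19],[24,11],[25,0],[33,17],[48,20],[49,6],[50,0]]
[[0,8],[7,0],[14,19],[24,11],[25,0],[31,14],[33,17],[48,20],[49,6],[50,0]]
[[0,8],[7,0],[14,19],[24,11],[25,0],[31,14],[33,17],[48,20],[49,6],[50,0]]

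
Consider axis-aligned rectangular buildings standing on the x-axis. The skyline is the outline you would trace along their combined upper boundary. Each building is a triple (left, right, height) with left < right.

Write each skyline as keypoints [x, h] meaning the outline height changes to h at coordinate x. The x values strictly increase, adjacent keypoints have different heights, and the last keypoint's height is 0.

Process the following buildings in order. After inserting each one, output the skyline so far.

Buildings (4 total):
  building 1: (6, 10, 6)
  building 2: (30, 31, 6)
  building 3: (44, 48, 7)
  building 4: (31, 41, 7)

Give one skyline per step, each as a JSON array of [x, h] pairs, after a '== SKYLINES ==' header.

== SKYLINES ==
[[6,6],[10,0]]
[[6,6],[10,0],[30,6],[31,0]]
[[6,6],[10,0],[30,6],[31,0],[44,7],[48,0]]
[[6,6],[10,0],[30,6],[31,7],[41,0],[44,7],[48,0]]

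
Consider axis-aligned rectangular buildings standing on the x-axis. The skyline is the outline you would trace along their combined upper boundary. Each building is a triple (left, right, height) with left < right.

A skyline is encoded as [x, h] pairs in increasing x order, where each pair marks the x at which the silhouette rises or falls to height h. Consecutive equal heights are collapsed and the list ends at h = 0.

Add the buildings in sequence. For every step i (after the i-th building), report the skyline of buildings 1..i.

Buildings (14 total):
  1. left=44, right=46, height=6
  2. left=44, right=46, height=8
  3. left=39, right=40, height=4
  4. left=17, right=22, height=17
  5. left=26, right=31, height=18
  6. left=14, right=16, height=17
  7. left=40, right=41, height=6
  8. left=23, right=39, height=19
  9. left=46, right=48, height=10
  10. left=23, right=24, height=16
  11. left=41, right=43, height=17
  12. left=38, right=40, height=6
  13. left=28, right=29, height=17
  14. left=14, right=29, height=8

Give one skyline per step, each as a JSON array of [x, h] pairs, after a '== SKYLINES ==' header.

== SKYLINES ==
[[44,6],[46,0]]
[[44,8],[46,0]]
[[39,4],[40,0],[44,8],[46,0]]
[[17,17],[22,0],[39,4],[40,0],[44,8],[46,0]]
[[17,17],[22,0],[26,18],[31,0],[39,4],[40,0],[44,8],[46,0]]
[[14,17],[16,0],[17,17],[22,0],[26,18],[31,0],[39,4],[40,0],[44,8],[46,0]]
[[14,17],[16,0],[17,17],[22,0],[26,18],[31,0],[39,4],[40,6],[41,0],[44,8],[46,0]]
[[14,17],[16,0],[17,17],[22,0],[23,19],[39,4],[40,6],[41,0],[44,8],[46,0]]
[[14,17],[16,0],[17,17],[22,0],[23,19],[39,4],[40,6],[41,0],[44,8],[46,10],[48,0]]
[[14,17],[16,0],[17,17],[22,0],[23,19],[39,4],[40,6],[41,0],[44,8],[46,10],[48,0]]
[[14,17],[16,0],[17,17],[22,0],[23,19],[39,4],[40,6],[41,17],[43,0],[44,8],[46,10],[48,0]]
[[14,17],[16,0],[17,17],[22,0],[23,19],[39,6],[41,17],[43,0],[44,8],[46,10],[48,0]]
[[14,17],[16,0],[17,17],[22,0],[23,19],[39,6],[41,17],[43,0],[44,8],[46,10],[48,0]]
[[14,17],[16,8],[17,17],[22,8],[23,19],[39,6],[41,17],[43,0],[44,8],[46,10],[48,0]]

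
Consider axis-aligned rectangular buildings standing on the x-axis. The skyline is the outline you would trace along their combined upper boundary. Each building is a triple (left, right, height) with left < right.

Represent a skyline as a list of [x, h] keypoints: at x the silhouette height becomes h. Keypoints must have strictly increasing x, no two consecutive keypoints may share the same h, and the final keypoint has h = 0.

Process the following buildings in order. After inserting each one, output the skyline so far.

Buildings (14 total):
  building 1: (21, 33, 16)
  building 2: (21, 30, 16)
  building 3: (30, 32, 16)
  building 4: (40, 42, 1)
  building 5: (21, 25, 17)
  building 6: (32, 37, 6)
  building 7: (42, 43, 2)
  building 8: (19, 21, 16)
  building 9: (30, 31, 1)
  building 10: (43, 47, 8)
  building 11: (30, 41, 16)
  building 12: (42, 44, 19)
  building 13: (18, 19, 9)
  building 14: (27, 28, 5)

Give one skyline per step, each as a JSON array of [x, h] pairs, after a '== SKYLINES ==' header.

== SKYLINES ==
[[21,16],[33,0]]
[[21,16],[33,0]]
[[21,16],[33,0]]
[[21,16],[33,0],[40,1],[42,0]]
[[21,17],[25,16],[33,0],[40,1],[42,0]]
[[21,17],[25,16],[33,6],[37,0],[40,1],[42,0]]
[[21,17],[25,16],[33,6],[37,0],[40,1],[42,2],[43,0]]
[[19,16],[21,17],[25,16],[33,6],[37,0],[40,1],[42,2],[43,0]]
[[19,16],[21,17],[25,16],[33,6],[37,0],[40,1],[42,2],[43,0]]
[[19,16],[21,17],[25,16],[33,6],[37,0],[40,1],[42,2],[43,8],[47,0]]
[[19,16],[21,17],[25,16],[41,1],[42,2],[43,8],[47,0]]
[[19,16],[21,17],[25,16],[41,1],[42,19],[44,8],[47,0]]
[[18,9],[19,16],[21,17],[25,16],[41,1],[42,19],[44,8],[47,0]]
[[18,9],[19,16],[21,17],[25,16],[41,1],[42,19],[44,8],[47,0]]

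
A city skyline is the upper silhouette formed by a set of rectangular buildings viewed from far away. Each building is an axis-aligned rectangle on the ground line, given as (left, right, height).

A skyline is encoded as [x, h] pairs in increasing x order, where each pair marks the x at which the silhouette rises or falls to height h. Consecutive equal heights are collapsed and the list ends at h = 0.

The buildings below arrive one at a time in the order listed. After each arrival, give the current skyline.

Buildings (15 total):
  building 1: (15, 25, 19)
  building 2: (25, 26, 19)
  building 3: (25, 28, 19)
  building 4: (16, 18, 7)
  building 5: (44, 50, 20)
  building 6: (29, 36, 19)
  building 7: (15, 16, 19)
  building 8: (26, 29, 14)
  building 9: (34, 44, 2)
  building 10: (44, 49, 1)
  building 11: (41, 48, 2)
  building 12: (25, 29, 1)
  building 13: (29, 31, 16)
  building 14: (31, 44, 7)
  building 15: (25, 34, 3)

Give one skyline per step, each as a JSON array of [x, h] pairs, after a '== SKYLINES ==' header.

== SKYLINES ==
[[15,19],[25,0]]
[[15,19],[26,0]]
[[15,19],[28,0]]
[[15,19],[28,0]]
[[15,19],[28,0],[44,20],[50,0]]
[[15,19],[28,0],[29,19],[36,0],[44,20],[50,0]]
[[15,19],[28,0],[29,19],[36,0],[44,20],[50,0]]
[[15,19],[28,14],[29,19],[36,0],[44,20],[50,0]]
[[15,19],[28,14],[29,19],[36,2],[44,20],[50,0]]
[[15,19],[28,14],[29,19],[36,2],[44,20],[50,0]]
[[15,19],[28,14],[29,19],[36,2],[44,20],[50,0]]
[[15,19],[28,14],[29,19],[36,2],[44,20],[50,0]]
[[15,19],[28,14],[29,19],[36,2],[44,20],[50,0]]
[[15,19],[28,14],[29,19],[36,7],[44,20],[50,0]]
[[15,19],[28,14],[29,19],[36,7],[44,20],[50,0]]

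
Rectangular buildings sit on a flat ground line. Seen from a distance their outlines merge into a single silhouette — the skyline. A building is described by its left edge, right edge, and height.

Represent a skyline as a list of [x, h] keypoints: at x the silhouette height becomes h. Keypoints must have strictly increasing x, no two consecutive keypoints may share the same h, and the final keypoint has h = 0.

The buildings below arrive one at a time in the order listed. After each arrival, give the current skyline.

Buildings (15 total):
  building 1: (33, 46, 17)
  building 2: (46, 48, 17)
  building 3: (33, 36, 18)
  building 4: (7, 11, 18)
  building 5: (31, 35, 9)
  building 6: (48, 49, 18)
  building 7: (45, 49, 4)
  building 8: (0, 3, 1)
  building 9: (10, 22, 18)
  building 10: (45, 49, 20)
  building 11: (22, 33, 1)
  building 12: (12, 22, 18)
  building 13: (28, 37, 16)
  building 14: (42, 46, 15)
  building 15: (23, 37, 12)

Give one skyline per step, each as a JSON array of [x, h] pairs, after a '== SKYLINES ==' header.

== SKYLINES ==
[[33,17],[46,0]]
[[33,17],[48,0]]
[[33,18],[36,17],[48,0]]
[[7,18],[11,0],[33,18],[36,17],[48,0]]
[[7,18],[11,0],[31,9],[33,18],[36,17],[48,0]]
[[7,18],[11,0],[31,9],[33,18],[36,17],[48,18],[49,0]]
[[7,18],[11,0],[31,9],[33,18],[36,17],[48,18],[49,0]]
[[0,1],[3,0],[7,18],[11,0],[31,9],[33,18],[36,17],[48,18],[49,0]]
[[0,1],[3,0],[7,18],[22,0],[31,9],[33,18],[36,17],[48,18],[49,0]]
[[0,1],[3,0],[7,18],[22,0],[31,9],[33,18],[36,17],[45,20],[49,0]]
[[0,1],[3,0],[7,18],[22,1],[31,9],[33,18],[36,17],[45,20],[49,0]]
[[0,1],[3,0],[7,18],[22,1],[31,9],[33,18],[36,17],[45,20],[49,0]]
[[0,1],[3,0],[7,18],[22,1],[28,16],[33,18],[36,17],[45,20],[49,0]]
[[0,1],[3,0],[7,18],[22,1],[28,16],[33,18],[36,17],[45,20],[49,0]]
[[0,1],[3,0],[7,18],[22,1],[23,12],[28,16],[33,18],[36,17],[45,20],[49,0]]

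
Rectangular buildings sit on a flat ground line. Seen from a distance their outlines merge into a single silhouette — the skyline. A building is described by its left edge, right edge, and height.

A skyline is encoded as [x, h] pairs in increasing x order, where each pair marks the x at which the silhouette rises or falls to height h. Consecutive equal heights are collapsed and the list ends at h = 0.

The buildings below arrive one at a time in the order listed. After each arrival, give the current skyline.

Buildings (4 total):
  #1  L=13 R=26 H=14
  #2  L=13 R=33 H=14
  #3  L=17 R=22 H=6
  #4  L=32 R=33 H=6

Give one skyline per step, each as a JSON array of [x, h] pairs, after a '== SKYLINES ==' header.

== SKYLINES ==
[[13,14],[26,0]]
[[13,14],[33,0]]
[[13,14],[33,0]]
[[13,14],[33,0]]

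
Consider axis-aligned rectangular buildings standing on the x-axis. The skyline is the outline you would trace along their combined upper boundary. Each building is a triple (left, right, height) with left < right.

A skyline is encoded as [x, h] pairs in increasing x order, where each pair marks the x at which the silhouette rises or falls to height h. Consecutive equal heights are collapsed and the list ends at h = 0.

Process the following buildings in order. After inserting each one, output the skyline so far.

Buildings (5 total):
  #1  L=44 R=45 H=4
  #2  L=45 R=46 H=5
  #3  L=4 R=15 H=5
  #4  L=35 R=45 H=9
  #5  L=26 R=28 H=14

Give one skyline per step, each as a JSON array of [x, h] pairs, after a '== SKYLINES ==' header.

== SKYLINES ==
[[44,4],[45,0]]
[[44,4],[45,5],[46,0]]
[[4,5],[15,0],[44,4],[45,5],[46,0]]
[[4,5],[15,0],[35,9],[45,5],[46,0]]
[[4,5],[15,0],[26,14],[28,0],[35,9],[45,5],[46,0]]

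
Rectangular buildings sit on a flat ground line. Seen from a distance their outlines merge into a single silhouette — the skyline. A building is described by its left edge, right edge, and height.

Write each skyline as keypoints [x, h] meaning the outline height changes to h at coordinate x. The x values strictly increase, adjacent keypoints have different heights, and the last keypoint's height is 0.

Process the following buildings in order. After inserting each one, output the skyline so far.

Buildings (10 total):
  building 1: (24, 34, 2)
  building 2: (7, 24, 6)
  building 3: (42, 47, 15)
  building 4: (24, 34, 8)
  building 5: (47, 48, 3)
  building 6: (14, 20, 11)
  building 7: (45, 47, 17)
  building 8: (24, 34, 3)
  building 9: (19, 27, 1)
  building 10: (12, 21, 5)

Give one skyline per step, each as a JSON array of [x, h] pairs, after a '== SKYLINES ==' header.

== SKYLINES ==
[[24,2],[34,0]]
[[7,6],[24,2],[34,0]]
[[7,6],[24,2],[34,0],[42,15],[47,0]]
[[7,6],[24,8],[34,0],[42,15],[47,0]]
[[7,6],[24,8],[34,0],[42,15],[47,3],[48,0]]
[[7,6],[14,11],[20,6],[24,8],[34,0],[42,15],[47,3],[48,0]]
[[7,6],[14,11],[20,6],[24,8],[34,0],[42,15],[45,17],[47,3],[48,0]]
[[7,6],[14,11],[20,6],[24,8],[34,0],[42,15],[45,17],[47,3],[48,0]]
[[7,6],[14,11],[20,6],[24,8],[34,0],[42,15],[45,17],[47,3],[48,0]]
[[7,6],[14,11],[20,6],[24,8],[34,0],[42,15],[45,17],[47,3],[48,0]]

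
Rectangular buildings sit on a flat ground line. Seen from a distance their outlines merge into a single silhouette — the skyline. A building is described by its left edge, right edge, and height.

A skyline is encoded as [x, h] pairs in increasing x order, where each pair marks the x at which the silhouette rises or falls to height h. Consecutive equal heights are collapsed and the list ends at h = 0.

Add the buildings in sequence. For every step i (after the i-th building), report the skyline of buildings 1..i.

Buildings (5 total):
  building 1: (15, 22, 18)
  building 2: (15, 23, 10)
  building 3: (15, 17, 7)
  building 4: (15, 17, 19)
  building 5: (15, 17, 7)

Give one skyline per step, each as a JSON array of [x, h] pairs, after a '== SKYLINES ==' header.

== SKYLINES ==
[[15,18],[22,0]]
[[15,18],[22,10],[23,0]]
[[15,18],[22,10],[23,0]]
[[15,19],[17,18],[22,10],[23,0]]
[[15,19],[17,18],[22,10],[23,0]]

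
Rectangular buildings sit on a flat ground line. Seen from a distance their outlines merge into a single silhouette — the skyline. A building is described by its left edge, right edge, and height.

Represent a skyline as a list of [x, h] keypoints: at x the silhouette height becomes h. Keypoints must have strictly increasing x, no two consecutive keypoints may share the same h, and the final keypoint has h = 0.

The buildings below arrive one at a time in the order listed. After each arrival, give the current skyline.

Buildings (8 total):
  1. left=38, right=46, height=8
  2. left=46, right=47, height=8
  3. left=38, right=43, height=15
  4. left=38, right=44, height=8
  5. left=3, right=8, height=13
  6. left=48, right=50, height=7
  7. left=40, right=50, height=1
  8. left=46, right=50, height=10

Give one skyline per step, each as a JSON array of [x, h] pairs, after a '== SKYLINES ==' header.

== SKYLINES ==
[[38,8],[46,0]]
[[38,8],[47,0]]
[[38,15],[43,8],[47,0]]
[[38,15],[43,8],[47,0]]
[[3,13],[8,0],[38,15],[43,8],[47,0]]
[[3,13],[8,0],[38,15],[43,8],[47,0],[48,7],[50,0]]
[[3,13],[8,0],[38,15],[43,8],[47,1],[48,7],[50,0]]
[[3,13],[8,0],[38,15],[43,8],[46,10],[50,0]]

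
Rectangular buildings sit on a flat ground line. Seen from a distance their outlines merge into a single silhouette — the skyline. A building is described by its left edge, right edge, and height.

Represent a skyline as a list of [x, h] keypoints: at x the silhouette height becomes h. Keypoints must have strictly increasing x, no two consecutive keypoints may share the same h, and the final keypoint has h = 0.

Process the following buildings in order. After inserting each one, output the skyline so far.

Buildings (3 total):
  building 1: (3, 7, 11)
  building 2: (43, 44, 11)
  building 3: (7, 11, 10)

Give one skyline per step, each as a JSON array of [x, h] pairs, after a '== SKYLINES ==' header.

== SKYLINES ==
[[3,11],[7,0]]
[[3,11],[7,0],[43,11],[44,0]]
[[3,11],[7,10],[11,0],[43,11],[44,0]]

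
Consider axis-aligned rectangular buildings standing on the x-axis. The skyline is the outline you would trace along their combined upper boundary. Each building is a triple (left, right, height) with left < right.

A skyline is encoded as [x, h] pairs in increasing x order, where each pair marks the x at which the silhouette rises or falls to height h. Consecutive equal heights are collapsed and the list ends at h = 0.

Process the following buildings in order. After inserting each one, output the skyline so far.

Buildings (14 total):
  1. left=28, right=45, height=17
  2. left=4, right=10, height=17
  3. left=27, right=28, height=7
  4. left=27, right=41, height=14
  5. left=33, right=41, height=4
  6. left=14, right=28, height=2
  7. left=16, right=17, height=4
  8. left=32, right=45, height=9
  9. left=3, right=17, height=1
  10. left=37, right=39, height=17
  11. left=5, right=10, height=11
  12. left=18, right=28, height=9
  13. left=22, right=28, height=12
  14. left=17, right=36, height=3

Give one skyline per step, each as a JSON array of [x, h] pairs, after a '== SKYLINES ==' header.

== SKYLINES ==
[[28,17],[45,0]]
[[4,17],[10,0],[28,17],[45,0]]
[[4,17],[10,0],[27,7],[28,17],[45,0]]
[[4,17],[10,0],[27,14],[28,17],[45,0]]
[[4,17],[10,0],[27,14],[28,17],[45,0]]
[[4,17],[10,0],[14,2],[27,14],[28,17],[45,0]]
[[4,17],[10,0],[14,2],[16,4],[17,2],[27,14],[28,17],[45,0]]
[[4,17],[10,0],[14,2],[16,4],[17,2],[27,14],[28,17],[45,0]]
[[3,1],[4,17],[10,1],[14,2],[16,4],[17,2],[27,14],[28,17],[45,0]]
[[3,1],[4,17],[10,1],[14,2],[16,4],[17,2],[27,14],[28,17],[45,0]]
[[3,1],[4,17],[10,1],[14,2],[16,4],[17,2],[27,14],[28,17],[45,0]]
[[3,1],[4,17],[10,1],[14,2],[16,4],[17,2],[18,9],[27,14],[28,17],[45,0]]
[[3,1],[4,17],[10,1],[14,2],[16,4],[17,2],[18,9],[22,12],[27,14],[28,17],[45,0]]
[[3,1],[4,17],[10,1],[14,2],[16,4],[17,3],[18,9],[22,12],[27,14],[28,17],[45,0]]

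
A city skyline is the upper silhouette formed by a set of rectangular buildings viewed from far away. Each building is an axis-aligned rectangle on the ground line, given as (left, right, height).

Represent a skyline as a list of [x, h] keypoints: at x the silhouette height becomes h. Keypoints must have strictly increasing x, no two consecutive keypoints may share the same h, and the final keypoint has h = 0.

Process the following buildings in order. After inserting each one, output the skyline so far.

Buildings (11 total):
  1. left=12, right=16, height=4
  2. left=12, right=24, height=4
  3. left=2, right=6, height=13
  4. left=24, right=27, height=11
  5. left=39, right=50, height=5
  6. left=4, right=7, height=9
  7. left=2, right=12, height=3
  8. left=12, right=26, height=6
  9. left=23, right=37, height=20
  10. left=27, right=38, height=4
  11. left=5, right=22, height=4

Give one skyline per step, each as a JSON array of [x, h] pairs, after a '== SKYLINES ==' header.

== SKYLINES ==
[[12,4],[16,0]]
[[12,4],[24,0]]
[[2,13],[6,0],[12,4],[24,0]]
[[2,13],[6,0],[12,4],[24,11],[27,0]]
[[2,13],[6,0],[12,4],[24,11],[27,0],[39,5],[50,0]]
[[2,13],[6,9],[7,0],[12,4],[24,11],[27,0],[39,5],[50,0]]
[[2,13],[6,9],[7,3],[12,4],[24,11],[27,0],[39,5],[50,0]]
[[2,13],[6,9],[7,3],[12,6],[24,11],[27,0],[39,5],[50,0]]
[[2,13],[6,9],[7,3],[12,6],[23,20],[37,0],[39,5],[50,0]]
[[2,13],[6,9],[7,3],[12,6],[23,20],[37,4],[38,0],[39,5],[50,0]]
[[2,13],[6,9],[7,4],[12,6],[23,20],[37,4],[38,0],[39,5],[50,0]]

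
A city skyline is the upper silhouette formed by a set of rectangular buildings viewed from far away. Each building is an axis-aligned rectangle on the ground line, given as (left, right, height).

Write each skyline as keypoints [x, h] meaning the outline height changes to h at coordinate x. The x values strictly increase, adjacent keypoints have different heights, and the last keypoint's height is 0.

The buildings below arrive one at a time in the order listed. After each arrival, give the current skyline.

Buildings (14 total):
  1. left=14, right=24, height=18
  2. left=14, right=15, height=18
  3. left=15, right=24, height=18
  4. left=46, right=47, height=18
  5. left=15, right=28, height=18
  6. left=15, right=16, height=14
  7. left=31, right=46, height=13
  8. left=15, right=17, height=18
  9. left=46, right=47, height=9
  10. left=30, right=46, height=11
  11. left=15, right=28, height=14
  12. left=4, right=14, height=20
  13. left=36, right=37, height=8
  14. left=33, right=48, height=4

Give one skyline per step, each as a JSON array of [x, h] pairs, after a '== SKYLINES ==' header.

== SKYLINES ==
[[14,18],[24,0]]
[[14,18],[24,0]]
[[14,18],[24,0]]
[[14,18],[24,0],[46,18],[47,0]]
[[14,18],[28,0],[46,18],[47,0]]
[[14,18],[28,0],[46,18],[47,0]]
[[14,18],[28,0],[31,13],[46,18],[47,0]]
[[14,18],[28,0],[31,13],[46,18],[47,0]]
[[14,18],[28,0],[31,13],[46,18],[47,0]]
[[14,18],[28,0],[30,11],[31,13],[46,18],[47,0]]
[[14,18],[28,0],[30,11],[31,13],[46,18],[47,0]]
[[4,20],[14,18],[28,0],[30,11],[31,13],[46,18],[47,0]]
[[4,20],[14,18],[28,0],[30,11],[31,13],[46,18],[47,0]]
[[4,20],[14,18],[28,0],[30,11],[31,13],[46,18],[47,4],[48,0]]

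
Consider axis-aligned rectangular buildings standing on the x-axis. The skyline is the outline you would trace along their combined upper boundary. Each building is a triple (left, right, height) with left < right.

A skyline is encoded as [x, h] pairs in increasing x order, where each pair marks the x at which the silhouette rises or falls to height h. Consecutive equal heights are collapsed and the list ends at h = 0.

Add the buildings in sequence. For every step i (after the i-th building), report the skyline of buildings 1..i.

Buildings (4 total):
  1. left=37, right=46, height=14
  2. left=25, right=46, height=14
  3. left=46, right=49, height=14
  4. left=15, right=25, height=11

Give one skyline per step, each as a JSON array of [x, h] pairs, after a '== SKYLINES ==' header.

== SKYLINES ==
[[37,14],[46,0]]
[[25,14],[46,0]]
[[25,14],[49,0]]
[[15,11],[25,14],[49,0]]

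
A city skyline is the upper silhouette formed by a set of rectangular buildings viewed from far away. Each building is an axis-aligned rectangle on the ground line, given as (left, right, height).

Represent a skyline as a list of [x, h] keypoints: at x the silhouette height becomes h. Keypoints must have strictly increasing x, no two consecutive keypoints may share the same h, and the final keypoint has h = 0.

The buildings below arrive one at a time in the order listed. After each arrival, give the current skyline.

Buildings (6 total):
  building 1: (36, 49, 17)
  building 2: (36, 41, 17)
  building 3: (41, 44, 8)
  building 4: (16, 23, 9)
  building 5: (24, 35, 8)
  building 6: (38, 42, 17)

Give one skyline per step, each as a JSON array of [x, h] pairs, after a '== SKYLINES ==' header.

== SKYLINES ==
[[36,17],[49,0]]
[[36,17],[49,0]]
[[36,17],[49,0]]
[[16,9],[23,0],[36,17],[49,0]]
[[16,9],[23,0],[24,8],[35,0],[36,17],[49,0]]
[[16,9],[23,0],[24,8],[35,0],[36,17],[49,0]]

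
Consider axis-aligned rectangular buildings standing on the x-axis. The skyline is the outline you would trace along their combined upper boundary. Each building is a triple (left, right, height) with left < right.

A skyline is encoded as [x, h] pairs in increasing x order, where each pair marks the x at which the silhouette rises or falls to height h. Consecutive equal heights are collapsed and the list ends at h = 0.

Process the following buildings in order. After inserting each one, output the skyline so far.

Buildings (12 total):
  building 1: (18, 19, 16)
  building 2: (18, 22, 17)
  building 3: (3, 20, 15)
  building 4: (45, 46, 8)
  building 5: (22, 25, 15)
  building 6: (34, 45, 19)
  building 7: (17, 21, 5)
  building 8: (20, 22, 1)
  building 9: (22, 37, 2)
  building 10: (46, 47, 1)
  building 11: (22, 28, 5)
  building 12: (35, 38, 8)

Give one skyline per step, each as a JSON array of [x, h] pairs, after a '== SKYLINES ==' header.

== SKYLINES ==
[[18,16],[19,0]]
[[18,17],[22,0]]
[[3,15],[18,17],[22,0]]
[[3,15],[18,17],[22,0],[45,8],[46,0]]
[[3,15],[18,17],[22,15],[25,0],[45,8],[46,0]]
[[3,15],[18,17],[22,15],[25,0],[34,19],[45,8],[46,0]]
[[3,15],[18,17],[22,15],[25,0],[34,19],[45,8],[46,0]]
[[3,15],[18,17],[22,15],[25,0],[34,19],[45,8],[46,0]]
[[3,15],[18,17],[22,15],[25,2],[34,19],[45,8],[46,0]]
[[3,15],[18,17],[22,15],[25,2],[34,19],[45,8],[46,1],[47,0]]
[[3,15],[18,17],[22,15],[25,5],[28,2],[34,19],[45,8],[46,1],[47,0]]
[[3,15],[18,17],[22,15],[25,5],[28,2],[34,19],[45,8],[46,1],[47,0]]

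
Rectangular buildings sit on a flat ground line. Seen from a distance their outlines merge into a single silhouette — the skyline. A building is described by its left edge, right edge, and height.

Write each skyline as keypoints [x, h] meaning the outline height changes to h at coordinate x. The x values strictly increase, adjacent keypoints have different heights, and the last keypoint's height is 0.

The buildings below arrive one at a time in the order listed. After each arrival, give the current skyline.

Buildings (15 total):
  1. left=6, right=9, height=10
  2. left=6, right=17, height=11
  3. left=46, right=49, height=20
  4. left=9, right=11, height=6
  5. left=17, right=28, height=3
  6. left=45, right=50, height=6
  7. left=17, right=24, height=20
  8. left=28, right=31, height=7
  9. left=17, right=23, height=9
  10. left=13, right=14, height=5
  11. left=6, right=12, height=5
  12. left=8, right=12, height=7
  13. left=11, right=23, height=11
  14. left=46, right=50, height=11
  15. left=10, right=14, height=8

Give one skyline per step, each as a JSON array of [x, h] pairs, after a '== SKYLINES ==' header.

== SKYLINES ==
[[6,10],[9,0]]
[[6,11],[17,0]]
[[6,11],[17,0],[46,20],[49,0]]
[[6,11],[17,0],[46,20],[49,0]]
[[6,11],[17,3],[28,0],[46,20],[49,0]]
[[6,11],[17,3],[28,0],[45,6],[46,20],[49,6],[50,0]]
[[6,11],[17,20],[24,3],[28,0],[45,6],[46,20],[49,6],[50,0]]
[[6,11],[17,20],[24,3],[28,7],[31,0],[45,6],[46,20],[49,6],[50,0]]
[[6,11],[17,20],[24,3],[28,7],[31,0],[45,6],[46,20],[49,6],[50,0]]
[[6,11],[17,20],[24,3],[28,7],[31,0],[45,6],[46,20],[49,6],[50,0]]
[[6,11],[17,20],[24,3],[28,7],[31,0],[45,6],[46,20],[49,6],[50,0]]
[[6,11],[17,20],[24,3],[28,7],[31,0],[45,6],[46,20],[49,6],[50,0]]
[[6,11],[17,20],[24,3],[28,7],[31,0],[45,6],[46,20],[49,6],[50,0]]
[[6,11],[17,20],[24,3],[28,7],[31,0],[45,6],[46,20],[49,11],[50,0]]
[[6,11],[17,20],[24,3],[28,7],[31,0],[45,6],[46,20],[49,11],[50,0]]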